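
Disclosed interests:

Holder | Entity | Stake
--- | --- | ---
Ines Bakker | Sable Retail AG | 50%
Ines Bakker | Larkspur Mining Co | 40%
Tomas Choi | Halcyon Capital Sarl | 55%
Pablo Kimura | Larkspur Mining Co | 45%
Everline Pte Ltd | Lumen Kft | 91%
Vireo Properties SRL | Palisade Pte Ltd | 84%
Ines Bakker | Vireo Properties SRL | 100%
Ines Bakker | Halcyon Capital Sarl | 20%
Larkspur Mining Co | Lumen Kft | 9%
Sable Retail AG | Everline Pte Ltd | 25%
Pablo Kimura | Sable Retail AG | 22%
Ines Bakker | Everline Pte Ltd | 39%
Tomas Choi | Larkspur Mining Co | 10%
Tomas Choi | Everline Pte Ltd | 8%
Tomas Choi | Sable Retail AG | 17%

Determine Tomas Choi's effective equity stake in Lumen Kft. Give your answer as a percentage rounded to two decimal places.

12.05%

Tomas reaches Lumen along 3 paths.
Via Everline: 8% × 91% = 7.28%.
Via Sable → Everline: 17% × 25% × 91% = 3.8675%.
Via Larkspur: 10% × 9% = 0.9%.
Total: 7.28% + 3.8675% + 0.9% = 12.0475%.
Rounded: 12.05%.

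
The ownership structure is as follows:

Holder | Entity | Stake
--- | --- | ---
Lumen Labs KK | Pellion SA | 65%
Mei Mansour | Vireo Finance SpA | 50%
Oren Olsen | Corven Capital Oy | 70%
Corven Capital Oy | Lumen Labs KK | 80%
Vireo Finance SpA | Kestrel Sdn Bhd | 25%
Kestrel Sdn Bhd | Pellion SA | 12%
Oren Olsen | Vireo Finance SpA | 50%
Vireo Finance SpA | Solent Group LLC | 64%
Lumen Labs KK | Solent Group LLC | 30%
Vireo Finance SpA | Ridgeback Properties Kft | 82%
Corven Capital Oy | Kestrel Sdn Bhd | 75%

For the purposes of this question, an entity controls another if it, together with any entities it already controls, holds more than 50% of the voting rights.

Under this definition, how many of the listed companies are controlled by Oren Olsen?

4

Oren holds 70% of Corven, so Oren controls Corven.
Corven holds 80% of Lumen, so Oren controls Lumen.
Corven holds 75% of Kestrel, so Oren controls Kestrel.
Kestrel and Lumen together hold 12% + 65% = 77% of Pellion, so Oren controls Pellion.
No other company's threshold is met.
Oren controls 4 companies.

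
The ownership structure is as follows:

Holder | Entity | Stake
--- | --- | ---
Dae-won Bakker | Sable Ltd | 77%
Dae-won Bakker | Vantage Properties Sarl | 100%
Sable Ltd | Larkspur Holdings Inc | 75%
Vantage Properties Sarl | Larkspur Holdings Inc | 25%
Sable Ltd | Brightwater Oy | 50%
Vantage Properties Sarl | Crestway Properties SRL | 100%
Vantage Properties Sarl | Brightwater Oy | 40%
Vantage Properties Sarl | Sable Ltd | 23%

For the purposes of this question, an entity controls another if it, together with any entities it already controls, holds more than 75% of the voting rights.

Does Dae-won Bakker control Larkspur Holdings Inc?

Dae-won holds 100% of Vantage, so Dae-won controls Vantage.
Dae-won and Vantage together hold 77% + 23% = 100% of Sable, so Dae-won controls Sable.
Vantage and Sable together hold 25% + 75% = 100% of Larkspur, so Dae-won controls Larkspur.

Yes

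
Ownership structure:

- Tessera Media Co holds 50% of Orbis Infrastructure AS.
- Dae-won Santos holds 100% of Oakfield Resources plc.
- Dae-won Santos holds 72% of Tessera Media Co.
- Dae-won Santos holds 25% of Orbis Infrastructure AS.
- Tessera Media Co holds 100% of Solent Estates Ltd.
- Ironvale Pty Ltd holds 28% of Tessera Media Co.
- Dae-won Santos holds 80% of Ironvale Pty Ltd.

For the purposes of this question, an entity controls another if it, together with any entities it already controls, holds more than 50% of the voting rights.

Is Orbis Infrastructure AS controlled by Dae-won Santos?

Yes

Dae-won holds 80% of Ironvale, so Dae-won controls Ironvale.
Dae-won and Ironvale together hold 72% + 28% = 100% of Tessera, so Dae-won controls Tessera.
Tessera and Dae-won together hold 50% + 25% = 75% of Orbis, so Dae-won controls Orbis.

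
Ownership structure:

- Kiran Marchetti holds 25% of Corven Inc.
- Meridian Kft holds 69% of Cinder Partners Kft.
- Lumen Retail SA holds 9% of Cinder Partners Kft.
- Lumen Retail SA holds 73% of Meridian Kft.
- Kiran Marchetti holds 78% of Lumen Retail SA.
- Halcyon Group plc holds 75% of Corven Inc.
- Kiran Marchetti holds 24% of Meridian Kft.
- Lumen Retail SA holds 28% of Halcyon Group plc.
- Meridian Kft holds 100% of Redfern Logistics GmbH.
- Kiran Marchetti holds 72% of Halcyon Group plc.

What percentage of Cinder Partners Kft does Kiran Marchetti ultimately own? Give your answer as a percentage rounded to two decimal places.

62.87%

Kiran reaches Cinder along 3 paths.
Via Meridian: 24% × 69% = 16.56%.
Via Lumen → Meridian: 78% × 73% × 69% = 39.2886%.
Via Lumen: 78% × 9% = 7.02%.
Total: 16.56% + 39.2886% + 7.02% = 62.8686%.
Rounded: 62.87%.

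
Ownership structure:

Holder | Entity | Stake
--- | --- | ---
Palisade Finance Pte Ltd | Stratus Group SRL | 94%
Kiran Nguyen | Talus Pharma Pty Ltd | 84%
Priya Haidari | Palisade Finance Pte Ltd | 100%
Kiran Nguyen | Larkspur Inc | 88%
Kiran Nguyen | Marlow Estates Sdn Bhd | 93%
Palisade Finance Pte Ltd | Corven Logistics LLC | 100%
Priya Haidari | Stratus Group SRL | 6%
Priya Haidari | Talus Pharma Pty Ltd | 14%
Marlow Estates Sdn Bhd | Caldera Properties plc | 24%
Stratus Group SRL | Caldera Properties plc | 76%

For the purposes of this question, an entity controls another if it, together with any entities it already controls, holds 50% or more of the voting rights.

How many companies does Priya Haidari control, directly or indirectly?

4

Priya holds 100% of Palisade, so Priya controls Palisade.
Palisade and Priya together hold 94% + 6% = 100% of Stratus, so Priya controls Stratus.
Palisade holds 100% of Corven, so Priya controls Corven.
Stratus holds 76% of Caldera, so Priya controls Caldera.
No other company's threshold is met.
Priya controls 4 companies.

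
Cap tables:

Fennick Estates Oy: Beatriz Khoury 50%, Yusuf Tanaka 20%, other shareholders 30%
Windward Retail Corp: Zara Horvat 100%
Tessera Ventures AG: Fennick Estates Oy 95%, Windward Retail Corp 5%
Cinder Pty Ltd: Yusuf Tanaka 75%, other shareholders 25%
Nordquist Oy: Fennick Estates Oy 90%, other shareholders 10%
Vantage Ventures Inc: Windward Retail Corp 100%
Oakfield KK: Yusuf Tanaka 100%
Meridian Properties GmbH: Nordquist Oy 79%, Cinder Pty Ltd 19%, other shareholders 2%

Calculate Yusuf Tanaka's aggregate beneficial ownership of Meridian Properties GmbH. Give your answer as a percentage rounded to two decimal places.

28.47%

Yusuf reaches Meridian along 2 paths.
Via Fennick → Nordquist: 20% × 90% × 79% = 14.22%.
Via Cinder: 75% × 19% = 14.25%.
Total: 14.22% + 14.25% = 28.47%.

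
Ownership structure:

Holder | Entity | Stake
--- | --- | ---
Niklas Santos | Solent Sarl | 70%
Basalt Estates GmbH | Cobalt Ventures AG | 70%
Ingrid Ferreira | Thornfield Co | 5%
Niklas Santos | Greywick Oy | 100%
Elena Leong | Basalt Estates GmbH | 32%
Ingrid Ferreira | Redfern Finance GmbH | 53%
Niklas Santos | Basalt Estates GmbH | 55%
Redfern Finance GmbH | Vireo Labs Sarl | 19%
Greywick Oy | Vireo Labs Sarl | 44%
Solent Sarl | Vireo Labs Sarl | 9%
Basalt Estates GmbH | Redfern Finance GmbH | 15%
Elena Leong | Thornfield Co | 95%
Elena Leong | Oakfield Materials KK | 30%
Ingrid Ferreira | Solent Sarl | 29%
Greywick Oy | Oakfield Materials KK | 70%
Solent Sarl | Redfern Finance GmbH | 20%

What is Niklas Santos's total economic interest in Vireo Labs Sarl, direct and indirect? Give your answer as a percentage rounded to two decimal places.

Niklas reaches Vireo along 4 paths.
Via Solent: 70% × 9% = 6.3%.
Via Greywick: 100% × 44% = 44%.
Via Solent → Redfern: 70% × 20% × 19% = 2.66%.
Via Basalt → Redfern: 55% × 15% × 19% = 1.5675%.
Total: 6.3% + 44% + 2.66% + 1.5675% = 54.5275%.
Rounded: 54.53%.

54.53%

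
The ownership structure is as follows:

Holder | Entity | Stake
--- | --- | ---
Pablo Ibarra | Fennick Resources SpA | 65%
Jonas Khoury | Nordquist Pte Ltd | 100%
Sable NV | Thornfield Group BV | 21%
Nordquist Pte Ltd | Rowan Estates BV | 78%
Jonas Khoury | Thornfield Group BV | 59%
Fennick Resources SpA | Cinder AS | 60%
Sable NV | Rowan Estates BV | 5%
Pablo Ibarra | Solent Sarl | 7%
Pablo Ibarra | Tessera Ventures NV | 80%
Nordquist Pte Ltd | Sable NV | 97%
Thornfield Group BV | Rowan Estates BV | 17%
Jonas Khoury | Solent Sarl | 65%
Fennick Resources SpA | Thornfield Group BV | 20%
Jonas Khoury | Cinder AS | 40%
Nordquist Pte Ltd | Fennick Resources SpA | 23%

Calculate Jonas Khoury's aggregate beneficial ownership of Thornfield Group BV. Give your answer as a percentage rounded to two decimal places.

Jonas reaches Thornfield along 3 paths.
Direct stake: 59% = 59%.
Via Nordquist → Fennick: 100% × 23% × 20% = 4.6%.
Via Nordquist → Sable: 100% × 97% × 21% = 20.37%.
Total: 59% + 4.6% + 20.37% = 83.97%.

83.97%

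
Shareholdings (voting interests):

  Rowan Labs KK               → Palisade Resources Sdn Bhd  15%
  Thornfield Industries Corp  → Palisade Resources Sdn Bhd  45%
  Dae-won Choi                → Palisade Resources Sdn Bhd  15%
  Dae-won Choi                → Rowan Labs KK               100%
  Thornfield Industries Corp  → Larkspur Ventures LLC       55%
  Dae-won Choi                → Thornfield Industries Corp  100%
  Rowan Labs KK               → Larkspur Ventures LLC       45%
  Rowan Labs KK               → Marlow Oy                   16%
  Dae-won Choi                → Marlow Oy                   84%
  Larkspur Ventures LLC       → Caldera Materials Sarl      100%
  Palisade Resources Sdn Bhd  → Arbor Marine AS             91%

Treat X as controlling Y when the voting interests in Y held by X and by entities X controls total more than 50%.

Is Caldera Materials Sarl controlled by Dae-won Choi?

Yes

Dae-won holds 100% of Rowan, so Dae-won controls Rowan.
Dae-won holds 100% of Thornfield, so Dae-won controls Thornfield.
Thornfield and Rowan together hold 55% + 45% = 100% of Larkspur, so Dae-won controls Larkspur.
Larkspur holds 100% of Caldera, so Dae-won controls Caldera.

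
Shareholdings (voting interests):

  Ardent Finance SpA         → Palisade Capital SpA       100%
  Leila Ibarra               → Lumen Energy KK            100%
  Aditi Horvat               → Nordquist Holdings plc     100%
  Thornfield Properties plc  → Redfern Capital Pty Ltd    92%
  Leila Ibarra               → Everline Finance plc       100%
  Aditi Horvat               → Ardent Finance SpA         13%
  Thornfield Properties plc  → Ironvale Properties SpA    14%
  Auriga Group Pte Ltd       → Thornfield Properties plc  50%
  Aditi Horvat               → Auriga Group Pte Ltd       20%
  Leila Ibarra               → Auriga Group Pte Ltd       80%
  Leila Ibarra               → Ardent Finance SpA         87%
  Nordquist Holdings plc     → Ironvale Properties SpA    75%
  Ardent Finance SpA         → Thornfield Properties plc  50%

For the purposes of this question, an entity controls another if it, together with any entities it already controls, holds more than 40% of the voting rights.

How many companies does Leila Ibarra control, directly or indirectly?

Leila holds 100% of Everline, so Leila controls Everline.
Leila holds 87% of Ardent, so Leila controls Ardent.
Leila holds 80% of Auriga, so Leila controls Auriga.
Auriga and Ardent together hold 50% + 50% = 100% of Thornfield, so Leila controls Thornfield.
Leila holds 100% of Lumen, so Leila controls Lumen.
Thornfield holds 92% of Redfern, so Leila controls Redfern.
Ardent holds 100% of Palisade, so Leila controls Palisade.
No other company's threshold is met.
Leila controls 7 companies.

7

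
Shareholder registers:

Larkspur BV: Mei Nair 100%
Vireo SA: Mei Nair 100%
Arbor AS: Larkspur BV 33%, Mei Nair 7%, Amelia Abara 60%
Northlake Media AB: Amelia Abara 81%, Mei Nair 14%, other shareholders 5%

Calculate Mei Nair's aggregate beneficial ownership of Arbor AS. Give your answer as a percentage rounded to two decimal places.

Mei reaches Arbor along 2 paths.
Via Larkspur: 100% × 33% = 33%.
Direct stake: 7% = 7%.
Total: 33% + 7% = 40%.
Rounded: 40.00%.

40.00%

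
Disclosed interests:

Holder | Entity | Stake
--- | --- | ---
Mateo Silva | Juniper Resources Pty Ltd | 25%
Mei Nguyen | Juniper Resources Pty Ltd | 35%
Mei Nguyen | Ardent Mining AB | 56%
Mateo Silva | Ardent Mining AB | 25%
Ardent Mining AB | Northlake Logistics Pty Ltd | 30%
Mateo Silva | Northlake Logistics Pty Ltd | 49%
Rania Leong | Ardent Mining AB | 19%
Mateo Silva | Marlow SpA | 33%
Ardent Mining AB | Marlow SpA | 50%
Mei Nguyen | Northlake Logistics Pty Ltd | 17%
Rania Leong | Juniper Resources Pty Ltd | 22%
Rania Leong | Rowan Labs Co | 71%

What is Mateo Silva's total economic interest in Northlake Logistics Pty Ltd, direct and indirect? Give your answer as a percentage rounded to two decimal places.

56.50%

Mateo reaches Northlake along 2 paths.
Direct stake: 49% = 49%.
Via Ardent: 25% × 30% = 7.5%.
Total: 49% + 7.5% = 56.5%.
Rounded: 56.50%.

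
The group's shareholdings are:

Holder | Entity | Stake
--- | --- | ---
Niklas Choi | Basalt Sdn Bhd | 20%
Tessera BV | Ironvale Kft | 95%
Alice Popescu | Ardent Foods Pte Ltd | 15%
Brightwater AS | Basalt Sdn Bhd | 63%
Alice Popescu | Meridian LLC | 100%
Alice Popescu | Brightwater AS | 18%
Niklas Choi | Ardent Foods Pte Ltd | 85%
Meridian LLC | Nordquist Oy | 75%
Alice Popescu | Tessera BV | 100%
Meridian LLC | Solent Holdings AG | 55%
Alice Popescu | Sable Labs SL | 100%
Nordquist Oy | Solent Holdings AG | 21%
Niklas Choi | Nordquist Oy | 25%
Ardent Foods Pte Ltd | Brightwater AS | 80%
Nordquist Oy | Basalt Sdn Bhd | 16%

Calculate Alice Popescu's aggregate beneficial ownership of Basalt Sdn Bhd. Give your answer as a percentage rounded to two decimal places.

Alice reaches Basalt along 3 paths.
Via Brightwater: 18% × 63% = 11.34%.
Via Ardent → Brightwater: 15% × 80% × 63% = 7.56%.
Via Meridian → Nordquist: 100% × 75% × 16% = 12%.
Total: 11.34% + 7.56% + 12% = 30.9%.
Rounded: 30.90%.

30.90%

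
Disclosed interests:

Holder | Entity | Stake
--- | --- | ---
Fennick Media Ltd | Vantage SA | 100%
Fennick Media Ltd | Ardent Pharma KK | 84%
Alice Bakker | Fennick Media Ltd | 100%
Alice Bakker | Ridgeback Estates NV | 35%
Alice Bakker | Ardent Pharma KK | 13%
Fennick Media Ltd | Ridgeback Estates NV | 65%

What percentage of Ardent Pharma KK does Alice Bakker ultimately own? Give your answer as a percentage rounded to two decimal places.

Alice reaches Ardent along 2 paths.
Direct stake: 13% = 13%.
Via Fennick: 100% × 84% = 84%.
Total: 13% + 84% = 97%.
Rounded: 97.00%.

97.00%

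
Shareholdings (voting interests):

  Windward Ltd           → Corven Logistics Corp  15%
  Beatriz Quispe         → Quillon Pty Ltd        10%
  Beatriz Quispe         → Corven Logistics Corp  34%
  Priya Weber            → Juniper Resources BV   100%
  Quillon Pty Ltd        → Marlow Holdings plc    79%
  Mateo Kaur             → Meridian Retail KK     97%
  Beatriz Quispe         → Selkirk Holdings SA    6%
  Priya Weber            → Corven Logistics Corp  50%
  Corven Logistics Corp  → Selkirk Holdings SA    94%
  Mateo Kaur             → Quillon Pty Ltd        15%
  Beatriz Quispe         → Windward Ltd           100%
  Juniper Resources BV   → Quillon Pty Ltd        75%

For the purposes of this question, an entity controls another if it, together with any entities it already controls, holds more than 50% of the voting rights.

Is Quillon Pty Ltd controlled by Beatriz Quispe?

No

Beatriz holds 100% of Windward, so Beatriz controls Windward.
In Quillon, Beatriz's side holds only 10%, not > 50%.
So Beatriz does not control Quillon.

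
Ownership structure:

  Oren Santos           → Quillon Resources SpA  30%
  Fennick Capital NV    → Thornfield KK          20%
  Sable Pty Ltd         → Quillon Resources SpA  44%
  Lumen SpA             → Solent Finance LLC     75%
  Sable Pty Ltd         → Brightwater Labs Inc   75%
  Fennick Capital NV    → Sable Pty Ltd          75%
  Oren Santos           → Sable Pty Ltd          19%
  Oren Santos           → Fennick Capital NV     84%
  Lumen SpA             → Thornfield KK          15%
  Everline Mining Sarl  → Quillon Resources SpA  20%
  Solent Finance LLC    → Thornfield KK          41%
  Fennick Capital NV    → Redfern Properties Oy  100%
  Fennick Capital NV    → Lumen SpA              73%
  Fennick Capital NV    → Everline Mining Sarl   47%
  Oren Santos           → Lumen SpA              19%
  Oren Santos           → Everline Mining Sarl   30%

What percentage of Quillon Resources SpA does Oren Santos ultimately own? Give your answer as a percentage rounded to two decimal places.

79.98%

Oren reaches Quillon along 5 paths.
Direct stake: 30% = 30%.
Via Sable: 19% × 44% = 8.36%.
Via Fennick → Sable: 84% × 75% × 44% = 27.72%.
Via Fennick → Everline: 84% × 47% × 20% = 7.896%.
Via Everline: 30% × 20% = 6%.
Total: 30% + 8.36% + 27.72% + 7.896% + 6% = 79.976%.
Rounded: 79.98%.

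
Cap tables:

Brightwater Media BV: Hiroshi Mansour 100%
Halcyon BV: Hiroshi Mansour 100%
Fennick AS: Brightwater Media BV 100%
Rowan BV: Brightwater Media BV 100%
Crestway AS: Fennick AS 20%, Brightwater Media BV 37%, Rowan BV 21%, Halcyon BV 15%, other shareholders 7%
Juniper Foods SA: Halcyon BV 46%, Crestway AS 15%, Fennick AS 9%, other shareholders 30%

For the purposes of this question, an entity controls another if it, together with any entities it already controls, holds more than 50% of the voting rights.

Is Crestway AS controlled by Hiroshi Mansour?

Hiroshi holds 100% of Halcyon, so Hiroshi controls Halcyon.
Hiroshi holds 100% of Brightwater, so Hiroshi controls Brightwater.
Brightwater holds 100% of Fennick, so Hiroshi controls Fennick.
Brightwater holds 100% of Rowan, so Hiroshi controls Rowan.
Fennick and Brightwater and Rowan and Halcyon together hold 20% + 37% + 21% + 15% = 93% of Crestway, so Hiroshi controls Crestway.

Yes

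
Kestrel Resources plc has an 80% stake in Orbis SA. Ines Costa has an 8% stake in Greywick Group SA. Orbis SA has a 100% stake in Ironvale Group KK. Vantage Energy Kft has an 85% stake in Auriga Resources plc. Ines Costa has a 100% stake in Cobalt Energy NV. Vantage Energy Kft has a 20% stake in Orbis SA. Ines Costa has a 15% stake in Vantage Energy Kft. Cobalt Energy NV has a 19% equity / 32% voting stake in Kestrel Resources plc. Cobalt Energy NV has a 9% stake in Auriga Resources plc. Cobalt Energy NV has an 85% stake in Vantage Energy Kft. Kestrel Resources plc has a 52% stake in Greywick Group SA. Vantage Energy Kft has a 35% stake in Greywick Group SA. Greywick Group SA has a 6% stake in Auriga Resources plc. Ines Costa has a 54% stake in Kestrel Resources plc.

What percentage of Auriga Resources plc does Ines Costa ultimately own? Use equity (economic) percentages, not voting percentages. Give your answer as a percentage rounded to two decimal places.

98.86%

Ines reaches Auriga along 8 paths.
Via Greywick: 8% × 6% = 0.48%.
Via Cobalt → Vantage → Greywick: 100% × 85% × 35% × 6% = 1.785%.
Via Vantage → Greywick: 15% × 35% × 6% = 0.315%.
Via Cobalt → Kestrel → Greywick: 100% × 19% × 52% × 6% = 0.5928%.
Via Kestrel → Greywick: 54% × 52% × 6% = 1.6848%.
Via Cobalt → Vantage: 100% × 85% × 85% = 72.25%.
Via Vantage: 15% × 85% = 12.75%.
Via Cobalt: 100% × 9% = 9%.
Total: 0.48% + 1.785% + 0.315% + 0.5928% + 1.6848% + 72.25% + 12.75% + 9% = 98.8576%.
Rounded: 98.86%.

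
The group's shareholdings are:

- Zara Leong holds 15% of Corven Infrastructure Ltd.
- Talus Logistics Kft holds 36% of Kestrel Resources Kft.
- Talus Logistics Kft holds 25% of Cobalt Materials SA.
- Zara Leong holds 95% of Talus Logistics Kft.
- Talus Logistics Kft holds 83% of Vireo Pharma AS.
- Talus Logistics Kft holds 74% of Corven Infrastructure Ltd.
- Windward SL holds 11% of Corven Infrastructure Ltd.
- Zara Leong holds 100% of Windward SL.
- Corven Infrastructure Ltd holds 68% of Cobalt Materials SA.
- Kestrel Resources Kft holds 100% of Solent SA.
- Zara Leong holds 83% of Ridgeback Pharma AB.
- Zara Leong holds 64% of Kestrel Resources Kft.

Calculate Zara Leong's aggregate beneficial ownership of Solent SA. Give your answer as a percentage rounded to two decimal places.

Zara reaches Solent along 2 paths.
Via Talus → Kestrel: 95% × 36% × 100% = 34.2%.
Via Kestrel: 64% × 100% = 64%.
Total: 34.2% + 64% = 98.2%.
Rounded: 98.20%.

98.20%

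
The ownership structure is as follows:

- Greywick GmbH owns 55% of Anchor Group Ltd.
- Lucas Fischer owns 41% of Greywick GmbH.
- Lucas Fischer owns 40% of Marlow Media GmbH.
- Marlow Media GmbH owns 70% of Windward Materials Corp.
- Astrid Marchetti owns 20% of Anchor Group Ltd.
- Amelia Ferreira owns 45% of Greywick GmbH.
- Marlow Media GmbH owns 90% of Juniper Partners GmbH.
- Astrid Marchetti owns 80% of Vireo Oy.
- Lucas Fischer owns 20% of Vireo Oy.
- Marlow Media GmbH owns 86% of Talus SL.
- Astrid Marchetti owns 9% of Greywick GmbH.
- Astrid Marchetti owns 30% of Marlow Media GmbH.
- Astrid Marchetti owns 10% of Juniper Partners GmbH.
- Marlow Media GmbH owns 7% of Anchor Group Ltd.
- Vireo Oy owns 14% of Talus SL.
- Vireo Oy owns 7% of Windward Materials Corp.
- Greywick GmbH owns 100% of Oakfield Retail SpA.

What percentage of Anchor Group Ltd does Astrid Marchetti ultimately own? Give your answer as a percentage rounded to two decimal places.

27.05%

Astrid reaches Anchor along 3 paths.
Via Marlow: 30% × 7% = 2.1%.
Direct stake: 20% = 20%.
Via Greywick: 9% × 55% = 4.95%.
Total: 2.1% + 20% + 4.95% = 27.05%.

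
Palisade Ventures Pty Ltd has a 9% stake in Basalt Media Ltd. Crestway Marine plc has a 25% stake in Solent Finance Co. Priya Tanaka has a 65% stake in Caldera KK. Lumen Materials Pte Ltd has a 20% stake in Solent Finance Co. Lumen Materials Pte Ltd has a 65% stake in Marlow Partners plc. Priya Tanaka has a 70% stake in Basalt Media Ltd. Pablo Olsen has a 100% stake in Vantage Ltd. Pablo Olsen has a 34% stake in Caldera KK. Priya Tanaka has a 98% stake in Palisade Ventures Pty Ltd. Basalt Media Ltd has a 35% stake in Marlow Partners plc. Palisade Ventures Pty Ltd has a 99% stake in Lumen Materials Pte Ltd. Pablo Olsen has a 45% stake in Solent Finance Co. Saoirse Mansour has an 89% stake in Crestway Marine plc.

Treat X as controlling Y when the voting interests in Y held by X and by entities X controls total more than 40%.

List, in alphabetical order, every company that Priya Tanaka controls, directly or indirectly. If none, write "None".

Basalt Media Ltd, Caldera KK, Lumen Materials Pte Ltd, Marlow Partners plc, Palisade Ventures Pty Ltd

Priya holds 65% of Caldera, so Priya controls Caldera.
Priya holds 98% of Palisade, so Priya controls Palisade.
Palisade holds 99% of Lumen, so Priya controls Lumen.
Palisade and Priya together hold 9% + 70% = 79% of Basalt, so Priya controls Basalt.
Lumen and Basalt together hold 65% + 35% = 100% of Marlow, so Priya controls Marlow.
No other company's threshold is met.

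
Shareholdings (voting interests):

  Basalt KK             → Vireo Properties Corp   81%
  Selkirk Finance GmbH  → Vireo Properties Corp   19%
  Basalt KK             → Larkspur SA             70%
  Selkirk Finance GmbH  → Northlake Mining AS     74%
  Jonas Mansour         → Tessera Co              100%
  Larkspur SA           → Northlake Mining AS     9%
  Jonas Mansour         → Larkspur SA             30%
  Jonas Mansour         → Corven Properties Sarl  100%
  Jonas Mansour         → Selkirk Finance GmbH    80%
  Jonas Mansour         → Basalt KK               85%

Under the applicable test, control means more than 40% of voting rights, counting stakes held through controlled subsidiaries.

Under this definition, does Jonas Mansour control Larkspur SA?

Jonas holds 85% of Basalt, so Jonas controls Basalt.
Basalt and Jonas together hold 70% + 30% = 100% of Larkspur, so Jonas controls Larkspur.

Yes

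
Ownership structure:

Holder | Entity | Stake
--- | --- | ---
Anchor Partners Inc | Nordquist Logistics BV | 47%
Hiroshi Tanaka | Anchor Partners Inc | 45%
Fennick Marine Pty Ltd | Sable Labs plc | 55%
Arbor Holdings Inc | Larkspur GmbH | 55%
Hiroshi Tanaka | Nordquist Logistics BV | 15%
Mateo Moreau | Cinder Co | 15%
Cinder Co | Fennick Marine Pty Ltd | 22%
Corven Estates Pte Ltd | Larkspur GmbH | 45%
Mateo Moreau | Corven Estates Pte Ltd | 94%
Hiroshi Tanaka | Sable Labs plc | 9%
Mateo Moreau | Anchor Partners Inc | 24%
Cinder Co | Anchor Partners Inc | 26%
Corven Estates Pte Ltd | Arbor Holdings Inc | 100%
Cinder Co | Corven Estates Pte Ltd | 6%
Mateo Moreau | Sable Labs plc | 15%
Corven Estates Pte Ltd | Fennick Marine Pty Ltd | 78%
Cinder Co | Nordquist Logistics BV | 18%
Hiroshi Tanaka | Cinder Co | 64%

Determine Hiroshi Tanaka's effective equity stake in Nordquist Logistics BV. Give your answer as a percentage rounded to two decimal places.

55.49%

Hiroshi reaches Nordquist along 4 paths.
Direct stake: 15% = 15%.
Via Cinder: 64% × 18% = 11.52%.
Via Cinder → Anchor: 64% × 26% × 47% = 7.8208%.
Via Anchor: 45% × 47% = 21.15%.
Total: 15% + 11.52% + 7.8208% + 21.15% = 55.4908%.
Rounded: 55.49%.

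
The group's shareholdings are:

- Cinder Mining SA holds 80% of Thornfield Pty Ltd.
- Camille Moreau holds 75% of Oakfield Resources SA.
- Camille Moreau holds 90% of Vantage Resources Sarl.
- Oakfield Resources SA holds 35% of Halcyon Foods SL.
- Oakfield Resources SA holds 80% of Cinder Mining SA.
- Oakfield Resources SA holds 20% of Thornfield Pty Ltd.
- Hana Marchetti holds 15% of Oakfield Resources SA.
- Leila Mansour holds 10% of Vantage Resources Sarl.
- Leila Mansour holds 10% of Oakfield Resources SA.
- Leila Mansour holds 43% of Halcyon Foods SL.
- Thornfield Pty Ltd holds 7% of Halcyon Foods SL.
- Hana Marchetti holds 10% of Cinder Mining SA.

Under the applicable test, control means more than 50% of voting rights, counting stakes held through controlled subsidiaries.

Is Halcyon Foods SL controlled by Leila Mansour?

No

Leila's largest direct stake is 43% in Halcyon, which does not meet the threshold, so Leila controls no company.
In Halcyon, Leila's side holds only 43%, not > 50%.
So Leila does not control Halcyon.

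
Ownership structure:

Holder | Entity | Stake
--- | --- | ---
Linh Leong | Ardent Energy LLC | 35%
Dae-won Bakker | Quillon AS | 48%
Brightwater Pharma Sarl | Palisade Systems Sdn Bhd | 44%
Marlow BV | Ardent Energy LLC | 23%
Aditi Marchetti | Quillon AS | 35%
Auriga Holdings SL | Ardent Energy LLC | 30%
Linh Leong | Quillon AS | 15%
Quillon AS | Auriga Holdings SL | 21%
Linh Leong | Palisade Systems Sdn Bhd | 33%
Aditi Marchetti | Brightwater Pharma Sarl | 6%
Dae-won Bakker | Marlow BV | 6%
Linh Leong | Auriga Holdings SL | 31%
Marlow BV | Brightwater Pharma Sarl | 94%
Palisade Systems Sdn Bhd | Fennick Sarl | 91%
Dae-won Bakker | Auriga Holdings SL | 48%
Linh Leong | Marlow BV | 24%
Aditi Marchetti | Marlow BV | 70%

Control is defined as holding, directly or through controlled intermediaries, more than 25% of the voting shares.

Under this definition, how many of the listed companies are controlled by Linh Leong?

4

Linh holds 31% of Auriga, so Linh controls Auriga.
Linh holds 33% of Palisade, so Linh controls Palisade.
Linh and Auriga together hold 35% + 30% = 65% of Ardent, so Linh controls Ardent.
Palisade holds 91% of Fennick, so Linh controls Fennick.
No other company's threshold is met.
Linh controls 4 companies.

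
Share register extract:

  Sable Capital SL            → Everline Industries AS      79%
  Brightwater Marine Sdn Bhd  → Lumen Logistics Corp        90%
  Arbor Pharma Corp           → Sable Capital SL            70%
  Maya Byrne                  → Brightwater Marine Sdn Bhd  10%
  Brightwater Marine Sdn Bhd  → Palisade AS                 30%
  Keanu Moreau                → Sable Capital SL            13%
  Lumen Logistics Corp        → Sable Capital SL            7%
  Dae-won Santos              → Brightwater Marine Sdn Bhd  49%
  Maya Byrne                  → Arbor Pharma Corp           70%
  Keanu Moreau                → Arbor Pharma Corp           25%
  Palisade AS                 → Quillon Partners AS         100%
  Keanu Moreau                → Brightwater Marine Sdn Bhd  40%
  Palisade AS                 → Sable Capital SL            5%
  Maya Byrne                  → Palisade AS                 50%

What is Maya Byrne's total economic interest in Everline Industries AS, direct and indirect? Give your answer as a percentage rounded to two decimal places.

41.30%

Maya reaches Everline along 4 paths.
Via Arbor → Sable: 70% × 70% × 79% = 38.71%.
Via Brightwater → Lumen → Sable: 10% × 90% × 7% × 79% = 0.4977%.
Via Palisade → Sable: 50% × 5% × 79% = 1.975%.
Via Brightwater → Palisade → Sable: 10% × 30% × 5% × 79% = 0.1185%.
Total: 38.71% + 0.4977% + 1.975% + 0.1185% = 41.3012%.
Rounded: 41.30%.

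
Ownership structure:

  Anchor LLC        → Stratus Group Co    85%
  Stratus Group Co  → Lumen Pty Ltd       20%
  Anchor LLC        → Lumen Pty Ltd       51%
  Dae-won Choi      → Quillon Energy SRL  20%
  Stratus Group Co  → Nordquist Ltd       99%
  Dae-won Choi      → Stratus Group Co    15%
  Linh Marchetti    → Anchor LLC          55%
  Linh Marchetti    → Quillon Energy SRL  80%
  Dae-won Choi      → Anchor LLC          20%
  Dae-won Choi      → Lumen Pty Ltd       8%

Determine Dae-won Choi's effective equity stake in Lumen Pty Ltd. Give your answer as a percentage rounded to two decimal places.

Dae-won reaches Lumen along 4 paths.
Via Anchor → Stratus: 20% × 85% × 20% = 3.4%.
Via Stratus: 15% × 20% = 3%.
Via Anchor: 20% × 51% = 10.2%.
Direct stake: 8% = 8%.
Total: 3.4% + 3% + 10.2% + 8% = 24.6%.
Rounded: 24.60%.

24.60%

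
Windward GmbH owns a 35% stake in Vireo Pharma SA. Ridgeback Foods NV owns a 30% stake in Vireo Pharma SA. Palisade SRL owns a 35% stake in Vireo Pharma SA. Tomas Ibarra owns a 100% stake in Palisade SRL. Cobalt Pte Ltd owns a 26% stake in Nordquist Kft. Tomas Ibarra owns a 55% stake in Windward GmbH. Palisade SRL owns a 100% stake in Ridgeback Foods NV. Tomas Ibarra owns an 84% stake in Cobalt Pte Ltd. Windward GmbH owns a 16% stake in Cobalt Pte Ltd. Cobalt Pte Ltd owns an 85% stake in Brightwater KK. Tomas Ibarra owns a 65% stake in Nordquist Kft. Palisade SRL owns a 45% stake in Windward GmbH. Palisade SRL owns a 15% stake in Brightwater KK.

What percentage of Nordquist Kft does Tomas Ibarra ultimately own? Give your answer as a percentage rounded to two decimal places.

Tomas reaches Nordquist along 4 paths.
Direct stake: 65% = 65%.
Via Cobalt: 84% × 26% = 21.84%.
Via Palisade → Windward → Cobalt: 100% × 45% × 16% × 26% = 1.872%.
Via Windward → Cobalt: 55% × 16% × 26% = 2.288%.
Total: 65% + 21.84% + 1.872% + 2.288% = 91%.
Rounded: 91.00%.

91.00%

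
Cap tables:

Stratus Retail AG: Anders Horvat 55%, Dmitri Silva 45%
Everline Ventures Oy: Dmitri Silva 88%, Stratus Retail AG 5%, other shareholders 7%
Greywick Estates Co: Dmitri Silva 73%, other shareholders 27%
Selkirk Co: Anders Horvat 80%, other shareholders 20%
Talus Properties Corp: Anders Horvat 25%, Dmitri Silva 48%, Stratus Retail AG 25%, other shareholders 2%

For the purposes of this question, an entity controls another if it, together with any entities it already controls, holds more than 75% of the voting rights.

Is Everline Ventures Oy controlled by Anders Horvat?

Anders holds 80% of Selkirk, so Anders controls Selkirk.
Neither Anders nor any entity Anders controls holds any voting interest in Everline.
So Anders does not control Everline.

No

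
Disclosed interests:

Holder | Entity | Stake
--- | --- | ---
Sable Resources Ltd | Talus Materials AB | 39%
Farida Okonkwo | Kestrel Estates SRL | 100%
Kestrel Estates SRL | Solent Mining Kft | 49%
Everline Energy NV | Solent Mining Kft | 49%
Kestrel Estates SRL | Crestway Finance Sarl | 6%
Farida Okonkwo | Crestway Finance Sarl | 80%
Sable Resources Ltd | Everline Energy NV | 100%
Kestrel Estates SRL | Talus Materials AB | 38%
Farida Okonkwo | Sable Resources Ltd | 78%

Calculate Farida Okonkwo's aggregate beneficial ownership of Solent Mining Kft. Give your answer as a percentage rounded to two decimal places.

Farida reaches Solent along 2 paths.
Via Kestrel: 100% × 49% = 49%.
Via Sable → Everline: 78% × 100% × 49% = 38.22%.
Total: 49% + 38.22% = 87.22%.

87.22%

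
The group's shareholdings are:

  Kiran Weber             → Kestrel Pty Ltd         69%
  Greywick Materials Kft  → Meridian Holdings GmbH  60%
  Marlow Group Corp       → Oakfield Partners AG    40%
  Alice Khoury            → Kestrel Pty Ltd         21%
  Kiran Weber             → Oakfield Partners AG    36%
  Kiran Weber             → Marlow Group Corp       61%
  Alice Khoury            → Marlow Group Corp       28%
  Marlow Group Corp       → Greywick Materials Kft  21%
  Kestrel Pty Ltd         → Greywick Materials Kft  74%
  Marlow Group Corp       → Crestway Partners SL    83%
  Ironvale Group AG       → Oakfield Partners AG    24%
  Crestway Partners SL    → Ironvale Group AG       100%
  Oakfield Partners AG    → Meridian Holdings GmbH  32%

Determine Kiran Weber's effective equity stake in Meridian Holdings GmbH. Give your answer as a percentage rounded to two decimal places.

Kiran reaches Meridian along 5 paths.
Via Marlow → Crestway → Ironvale → Oakfield: 61% × 83% × 100% × 24% × 32% = 3.888384%.
Via Oakfield: 36% × 32% = 11.52%.
Via Marlow → Oakfield: 61% × 40% × 32% = 7.808%.
Via Kestrel → Greywick: 69% × 74% × 60% = 30.636%.
Via Marlow → Greywick: 61% × 21% × 60% = 7.686%.
Total: 3.888384% + 11.52% + 7.808% + 30.636% + 7.686% = 61.538384%.
Rounded: 61.54%.

61.54%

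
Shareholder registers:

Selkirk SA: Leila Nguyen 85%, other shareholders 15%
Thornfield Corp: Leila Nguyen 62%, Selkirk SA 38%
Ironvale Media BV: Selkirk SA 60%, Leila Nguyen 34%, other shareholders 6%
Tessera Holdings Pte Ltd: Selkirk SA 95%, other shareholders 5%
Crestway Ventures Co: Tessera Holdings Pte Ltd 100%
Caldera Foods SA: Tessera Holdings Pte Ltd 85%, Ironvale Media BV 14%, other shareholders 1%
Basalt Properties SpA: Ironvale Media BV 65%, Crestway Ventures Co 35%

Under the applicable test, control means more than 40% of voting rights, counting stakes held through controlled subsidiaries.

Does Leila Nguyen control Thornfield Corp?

Yes

Leila holds 85% of Selkirk, so Leila controls Selkirk.
Leila and Selkirk together hold 62% + 38% = 100% of Thornfield, so Leila controls Thornfield.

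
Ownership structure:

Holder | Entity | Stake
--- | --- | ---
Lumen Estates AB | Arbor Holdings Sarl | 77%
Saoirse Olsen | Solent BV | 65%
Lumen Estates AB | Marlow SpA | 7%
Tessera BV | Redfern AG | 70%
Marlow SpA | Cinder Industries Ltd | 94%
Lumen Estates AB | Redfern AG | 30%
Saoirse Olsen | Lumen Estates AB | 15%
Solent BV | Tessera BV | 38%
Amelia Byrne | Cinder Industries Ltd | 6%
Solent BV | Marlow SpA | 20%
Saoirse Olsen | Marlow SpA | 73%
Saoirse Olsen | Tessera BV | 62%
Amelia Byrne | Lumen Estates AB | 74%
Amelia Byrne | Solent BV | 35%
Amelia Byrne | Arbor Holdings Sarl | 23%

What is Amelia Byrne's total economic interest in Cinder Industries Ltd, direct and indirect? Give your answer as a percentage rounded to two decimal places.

17.45%

Amelia reaches Cinder along 3 paths.
Via Lumen → Marlow: 74% × 7% × 94% = 4.8692%.
Via Solent → Marlow: 35% × 20% × 94% = 6.58%.
Direct stake: 6% = 6%.
Total: 4.8692% + 6.58% + 6% = 17.4492%.
Rounded: 17.45%.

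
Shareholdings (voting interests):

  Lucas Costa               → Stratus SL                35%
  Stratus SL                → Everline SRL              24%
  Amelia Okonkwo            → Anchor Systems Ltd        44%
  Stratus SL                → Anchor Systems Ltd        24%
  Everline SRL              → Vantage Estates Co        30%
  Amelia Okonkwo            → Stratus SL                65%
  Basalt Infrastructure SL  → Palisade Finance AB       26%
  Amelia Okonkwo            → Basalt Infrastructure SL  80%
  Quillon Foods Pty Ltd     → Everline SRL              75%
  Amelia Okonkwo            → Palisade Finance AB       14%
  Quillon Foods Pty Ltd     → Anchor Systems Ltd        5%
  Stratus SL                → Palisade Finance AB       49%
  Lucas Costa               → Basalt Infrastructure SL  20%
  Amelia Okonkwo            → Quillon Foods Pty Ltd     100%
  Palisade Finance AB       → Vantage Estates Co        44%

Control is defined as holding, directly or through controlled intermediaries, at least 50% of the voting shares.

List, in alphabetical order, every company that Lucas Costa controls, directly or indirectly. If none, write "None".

Lucas's largest direct stake is 35% in Stratus, which does not meet the threshold.

None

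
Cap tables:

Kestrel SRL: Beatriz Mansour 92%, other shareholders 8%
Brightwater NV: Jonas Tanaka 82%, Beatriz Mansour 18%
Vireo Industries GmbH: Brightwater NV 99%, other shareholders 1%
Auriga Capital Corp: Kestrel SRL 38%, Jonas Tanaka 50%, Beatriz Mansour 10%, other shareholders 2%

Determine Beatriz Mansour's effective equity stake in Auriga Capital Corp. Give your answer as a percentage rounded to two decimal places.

Beatriz reaches Auriga along 2 paths.
Via Kestrel: 92% × 38% = 34.96%.
Direct stake: 10% = 10%.
Total: 34.96% + 10% = 44.96%.

44.96%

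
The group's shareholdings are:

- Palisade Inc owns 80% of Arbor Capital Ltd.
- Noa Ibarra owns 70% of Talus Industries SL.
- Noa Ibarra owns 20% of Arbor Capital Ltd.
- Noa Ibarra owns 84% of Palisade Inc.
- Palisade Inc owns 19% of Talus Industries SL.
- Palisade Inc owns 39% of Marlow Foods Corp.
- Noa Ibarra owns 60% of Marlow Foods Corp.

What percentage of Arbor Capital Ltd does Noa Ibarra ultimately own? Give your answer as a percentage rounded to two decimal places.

Noa reaches Arbor along 2 paths.
Direct stake: 20% = 20%.
Via Palisade: 84% × 80% = 67.2%.
Total: 20% + 67.2% = 87.2%.
Rounded: 87.20%.

87.20%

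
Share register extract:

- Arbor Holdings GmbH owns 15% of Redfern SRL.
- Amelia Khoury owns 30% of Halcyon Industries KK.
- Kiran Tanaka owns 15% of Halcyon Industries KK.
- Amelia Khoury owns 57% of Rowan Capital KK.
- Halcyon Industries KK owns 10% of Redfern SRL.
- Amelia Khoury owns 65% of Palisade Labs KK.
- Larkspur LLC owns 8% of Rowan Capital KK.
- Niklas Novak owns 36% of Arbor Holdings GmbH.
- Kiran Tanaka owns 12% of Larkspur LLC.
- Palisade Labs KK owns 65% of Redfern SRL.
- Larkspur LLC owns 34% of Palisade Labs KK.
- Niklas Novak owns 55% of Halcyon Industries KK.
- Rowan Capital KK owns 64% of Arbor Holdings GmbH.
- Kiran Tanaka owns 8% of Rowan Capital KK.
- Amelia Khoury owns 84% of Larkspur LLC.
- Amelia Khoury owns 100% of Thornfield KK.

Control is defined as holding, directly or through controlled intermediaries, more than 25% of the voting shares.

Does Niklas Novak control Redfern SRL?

Niklas holds 55% of Halcyon, so Niklas controls Halcyon.
Niklas holds 36% of Arbor, so Niklas controls Arbor.
In Redfern, Niklas's side holds only 10% + 15% = 25%, not > 25%.
So Niklas does not control Redfern.

No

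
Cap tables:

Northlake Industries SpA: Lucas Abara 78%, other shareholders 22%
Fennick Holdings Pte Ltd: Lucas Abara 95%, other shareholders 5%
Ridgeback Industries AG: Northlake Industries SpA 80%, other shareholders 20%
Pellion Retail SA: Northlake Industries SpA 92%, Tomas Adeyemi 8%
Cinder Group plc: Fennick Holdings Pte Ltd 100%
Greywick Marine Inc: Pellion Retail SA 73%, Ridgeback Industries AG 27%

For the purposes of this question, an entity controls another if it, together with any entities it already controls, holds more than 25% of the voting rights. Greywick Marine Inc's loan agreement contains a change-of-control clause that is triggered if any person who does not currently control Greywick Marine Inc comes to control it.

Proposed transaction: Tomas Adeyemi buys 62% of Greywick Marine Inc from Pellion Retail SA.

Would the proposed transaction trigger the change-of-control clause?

Yes

The purchase adds only to Tomas's holdings (Pellion's stake shrinks), so Tomas is the only person who could newly come to control Greywick.
Tomas's largest direct stake is 8% in Pellion, which does not meet the threshold, so Tomas controls no company.
Neither Tomas nor any entity Tomas controls holds any voting interest in Greywick.
So before the transaction, Tomas does not control Greywick.
After the purchase, Tomas holds 62% of Greywick directly, and Pellion's stake falls to 11%.
Tomas holds 62% of Greywick, so Tomas controls Greywick.
Tomas did not control Greywick before and does after, so the clause is triggered.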